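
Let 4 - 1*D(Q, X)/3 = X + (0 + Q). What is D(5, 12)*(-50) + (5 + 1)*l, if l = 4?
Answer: 1974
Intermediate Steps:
D(Q, X) = 12 - 3*Q - 3*X (D(Q, X) = 12 - 3*(X + (0 + Q)) = 12 - 3*(X + Q) = 12 - 3*(Q + X) = 12 + (-3*Q - 3*X) = 12 - 3*Q - 3*X)
D(5, 12)*(-50) + (5 + 1)*l = (12 - 3*5 - 3*12)*(-50) + (5 + 1)*4 = (12 - 15 - 36)*(-50) + 6*4 = -39*(-50) + 24 = 1950 + 24 = 1974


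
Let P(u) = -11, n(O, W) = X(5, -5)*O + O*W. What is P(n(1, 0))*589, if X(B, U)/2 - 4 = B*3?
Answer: -6479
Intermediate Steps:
X(B, U) = 8 + 6*B (X(B, U) = 8 + 2*(B*3) = 8 + 2*(3*B) = 8 + 6*B)
n(O, W) = 38*O + O*W (n(O, W) = (8 + 6*5)*O + O*W = (8 + 30)*O + O*W = 38*O + O*W)
P(n(1, 0))*589 = -11*589 = -6479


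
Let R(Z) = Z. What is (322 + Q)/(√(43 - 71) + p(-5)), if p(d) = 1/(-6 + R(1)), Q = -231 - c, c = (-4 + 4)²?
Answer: -455/701 - 4550*I*√7/701 ≈ -0.64907 - 17.173*I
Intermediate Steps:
c = 0 (c = 0² = 0)
Q = -231 (Q = -231 - 1*0 = -231 + 0 = -231)
p(d) = -⅕ (p(d) = 1/(-6 + 1) = 1/(-5) = -⅕)
(322 + Q)/(√(43 - 71) + p(-5)) = (322 - 231)/(√(43 - 71) - ⅕) = 91/(√(-28) - ⅕) = 91/(2*I*√7 - ⅕) = 91/(-⅕ + 2*I*√7)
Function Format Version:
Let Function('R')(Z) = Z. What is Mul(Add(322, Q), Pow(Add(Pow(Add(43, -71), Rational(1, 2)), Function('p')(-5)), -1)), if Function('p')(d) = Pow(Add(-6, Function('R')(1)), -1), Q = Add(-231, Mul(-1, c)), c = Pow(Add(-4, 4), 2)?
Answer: Add(Rational(-455, 701), Mul(Rational(-4550, 701), I, Pow(7, Rational(1, 2)))) ≈ Add(-0.64907, Mul(-17.173, I))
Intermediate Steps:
c = 0 (c = Pow(0, 2) = 0)
Q = -231 (Q = Add(-231, Mul(-1, 0)) = Add(-231, 0) = -231)
Function('p')(d) = Rational(-1, 5) (Function('p')(d) = Pow(Add(-6, 1), -1) = Pow(-5, -1) = Rational(-1, 5))
Mul(Add(322, Q), Pow(Add(Pow(Add(43, -71), Rational(1, 2)), Function('p')(-5)), -1)) = Mul(Add(322, -231), Pow(Add(Pow(Add(43, -71), Rational(1, 2)), Rational(-1, 5)), -1)) = Mul(91, Pow(Add(Pow(-28, Rational(1, 2)), Rational(-1, 5)), -1)) = Mul(91, Pow(Add(Mul(2, I, Pow(7, Rational(1, 2))), Rational(-1, 5)), -1)) = Mul(91, Pow(Add(Rational(-1, 5), Mul(2, I, Pow(7, Rational(1, 2)))), -1))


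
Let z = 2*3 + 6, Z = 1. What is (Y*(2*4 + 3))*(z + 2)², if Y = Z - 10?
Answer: -19404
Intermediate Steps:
z = 12 (z = 6 + 6 = 12)
Y = -9 (Y = 1 - 10 = -9)
(Y*(2*4 + 3))*(z + 2)² = (-9*(2*4 + 3))*(12 + 2)² = -9*(8 + 3)*14² = -9*11*196 = -99*196 = -19404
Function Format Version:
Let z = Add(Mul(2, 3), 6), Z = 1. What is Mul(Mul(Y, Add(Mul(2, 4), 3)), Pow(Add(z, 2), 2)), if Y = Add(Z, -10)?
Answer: -19404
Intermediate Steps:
z = 12 (z = Add(6, 6) = 12)
Y = -9 (Y = Add(1, -10) = -9)
Mul(Mul(Y, Add(Mul(2, 4), 3)), Pow(Add(z, 2), 2)) = Mul(Mul(-9, Add(Mul(2, 4), 3)), Pow(Add(12, 2), 2)) = Mul(Mul(-9, Add(8, 3)), Pow(14, 2)) = Mul(Mul(-9, 11), 196) = Mul(-99, 196) = -19404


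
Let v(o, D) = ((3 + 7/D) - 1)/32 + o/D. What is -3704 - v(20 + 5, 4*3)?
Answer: -474389/128 ≈ -3706.2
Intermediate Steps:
v(o, D) = 1/16 + 7/(32*D) + o/D (v(o, D) = (2 + 7/D)*(1/32) + o/D = (1/16 + 7/(32*D)) + o/D = 1/16 + 7/(32*D) + o/D)
-3704 - v(20 + 5, 4*3) = -3704 - (7/32 + (20 + 5) + (4*3)/16)/(4*3) = -3704 - (7/32 + 25 + (1/16)*12)/12 = -3704 - (7/32 + 25 + ¾)/12 = -3704 - 831/(12*32) = -3704 - 1*277/128 = -3704 - 277/128 = -474389/128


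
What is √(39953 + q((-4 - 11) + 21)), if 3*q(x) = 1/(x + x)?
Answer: √1438309/6 ≈ 199.88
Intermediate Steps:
q(x) = 1/(6*x) (q(x) = 1/(3*(x + x)) = 1/(3*((2*x))) = (1/(2*x))/3 = 1/(6*x))
√(39953 + q((-4 - 11) + 21)) = √(39953 + 1/(6*((-4 - 11) + 21))) = √(39953 + 1/(6*(-15 + 21))) = √(39953 + (⅙)/6) = √(39953 + (⅙)*(⅙)) = √(39953 + 1/36) = √(1438309/36) = √1438309/6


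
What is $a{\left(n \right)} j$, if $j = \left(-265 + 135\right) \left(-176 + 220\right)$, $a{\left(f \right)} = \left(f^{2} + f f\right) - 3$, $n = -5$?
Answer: $-268840$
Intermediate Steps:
$a{\left(f \right)} = -3 + 2 f^{2}$ ($a{\left(f \right)} = \left(f^{2} + f^{2}\right) - 3 = 2 f^{2} - 3 = -3 + 2 f^{2}$)
$j = -5720$ ($j = \left(-130\right) 44 = -5720$)
$a{\left(n \right)} j = \left(-3 + 2 \left(-5\right)^{2}\right) \left(-5720\right) = \left(-3 + 2 \cdot 25\right) \left(-5720\right) = \left(-3 + 50\right) \left(-5720\right) = 47 \left(-5720\right) = -268840$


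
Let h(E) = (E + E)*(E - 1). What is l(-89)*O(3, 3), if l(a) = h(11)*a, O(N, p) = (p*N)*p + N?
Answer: -587400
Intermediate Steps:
O(N, p) = N + N*p² (O(N, p) = (N*p)*p + N = N*p² + N = N + N*p²)
h(E) = 2*E*(-1 + E) (h(E) = (2*E)*(-1 + E) = 2*E*(-1 + E))
l(a) = 220*a (l(a) = (2*11*(-1 + 11))*a = (2*11*10)*a = 220*a)
l(-89)*O(3, 3) = (220*(-89))*(3*(1 + 3²)) = -58740*(1 + 9) = -58740*10 = -19580*30 = -587400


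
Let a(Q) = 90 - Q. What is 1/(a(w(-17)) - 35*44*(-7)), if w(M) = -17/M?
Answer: 1/10869 ≈ 9.2005e-5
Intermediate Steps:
1/(a(w(-17)) - 35*44*(-7)) = 1/((90 - (-17)/(-17)) - 35*44*(-7)) = 1/((90 - (-17)*(-1)/17) - 1540*(-7)) = 1/((90 - 1*1) + 10780) = 1/((90 - 1) + 10780) = 1/(89 + 10780) = 1/10869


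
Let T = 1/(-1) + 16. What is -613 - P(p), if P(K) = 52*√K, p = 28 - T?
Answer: -613 - 52*√13 ≈ -800.49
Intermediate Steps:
T = 15 (T = -1 + 16 = 15)
p = 13 (p = 28 - 1*15 = 28 - 15 = 13)
-613 - P(p) = -613 - 52*√13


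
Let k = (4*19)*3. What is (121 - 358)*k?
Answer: -54036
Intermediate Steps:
k = 228 (k = 76*3 = 228)
(121 - 358)*k = (121 - 358)*228 = -237*228 = -54036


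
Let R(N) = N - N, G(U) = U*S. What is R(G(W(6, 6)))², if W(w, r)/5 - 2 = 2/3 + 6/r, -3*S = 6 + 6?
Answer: 0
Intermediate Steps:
S = -4 (S = -(6 + 6)/3 = -⅓*12 = -4)
W(w, r) = 40/3 + 30/r (W(w, r) = 10 + 5*(2/3 + 6/r) = 10 + 5*(2*(⅓) + 6/r) = 10 + 5*(⅔ + 6/r) = 10 + (10/3 + 30/r) = 40/3 + 30/r)
G(U) = -4*U (G(U) = U*(-4) = -4*U)
R(N) = 0
R(G(W(6, 6)))² = 0² = 0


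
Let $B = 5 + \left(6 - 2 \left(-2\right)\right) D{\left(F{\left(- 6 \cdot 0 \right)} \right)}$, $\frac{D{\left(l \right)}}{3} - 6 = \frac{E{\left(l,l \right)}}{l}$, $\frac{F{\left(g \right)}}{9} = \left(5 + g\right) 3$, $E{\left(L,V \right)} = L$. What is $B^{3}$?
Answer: $9938375$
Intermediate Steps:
$F{\left(g \right)} = 135 + 27 g$ ($F{\left(g \right)} = 9 \left(5 + g\right) 3 = 9 \left(15 + 3 g\right) = 135 + 27 g$)
$D{\left(l \right)} = 21$ ($D{\left(l \right)} = 18 + 3 \frac{l}{l} = 18 + 3 \cdot 1 = 18 + 3 = 21$)
$B = 215$ ($B = 5 + \left(6 - 2 \left(-2\right)\right) 21 = 5 + \left(6 - -4\right) 21 = 5 + \left(6 + 4\right) 21 = 5 + 10 \cdot 21 = 5 + 210 = 215$)
$B^{3} = 215^{3} = 9938375$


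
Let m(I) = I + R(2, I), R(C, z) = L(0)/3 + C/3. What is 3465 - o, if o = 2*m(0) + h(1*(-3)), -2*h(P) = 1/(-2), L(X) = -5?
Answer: 13867/4 ≈ 3466.8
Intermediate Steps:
R(C, z) = -5/3 + C/3
m(I) = -1 + I (m(I) = I + (-5/3 + (⅓)*2) = I + (-5/3 + ⅔) = I - 1 = -1 + I)
h(P) = ¼ (h(P) = -½/(-2) = -½*(-½) = ¼)
o = -7/4 (o = 2*(-1 + 0) + ¼ = 2*(-1) + ¼ = -2 + ¼ = -7/4 ≈ -1.7500)
3465 - o = 3465 - 1*(-7/4) = 3465 + 7/4 = 13867/4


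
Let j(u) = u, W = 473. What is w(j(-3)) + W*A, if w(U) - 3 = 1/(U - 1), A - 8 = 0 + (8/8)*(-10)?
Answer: -3773/4 ≈ -943.25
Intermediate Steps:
A = -2 (A = 8 + (0 + (8/8)*(-10)) = 8 + (0 + (8*(1/8))*(-10)) = 8 + (0 + 1*(-10)) = 8 + (0 - 10) = 8 - 10 = -2)
w(U) = 3 + 1/(-1 + U) (w(U) = 3 + 1/(U - 1) = 3 + 1/(-1 + U))
w(j(-3)) + W*A = (-2 + 3*(-3))/(-1 - 3) + 473*(-2) = (-2 - 9)/(-4) - 946 = -1/4*(-11) - 946 = 11/4 - 946 = -3773/4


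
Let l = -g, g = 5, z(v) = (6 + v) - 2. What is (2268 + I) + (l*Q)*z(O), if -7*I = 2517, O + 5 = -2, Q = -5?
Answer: 12834/7 ≈ 1833.4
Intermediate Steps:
O = -7 (O = -5 - 2 = -7)
z(v) = 4 + v
I = -2517/7 (I = -⅐*2517 = -2517/7 ≈ -359.57)
l = -5 (l = -1*5 = -5)
(2268 + I) + (l*Q)*z(O) = (2268 - 2517/7) + (-5*(-5))*(4 - 7) = 13359/7 + 25*(-3) = 13359/7 - 75 = 12834/7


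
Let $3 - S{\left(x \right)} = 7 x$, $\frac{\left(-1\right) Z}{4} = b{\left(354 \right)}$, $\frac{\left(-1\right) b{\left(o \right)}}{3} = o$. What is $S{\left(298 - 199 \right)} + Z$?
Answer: $3558$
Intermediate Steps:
$b{\left(o \right)} = - 3 o$
$Z = 4248$ ($Z = - 4 \left(\left(-3\right) 354\right) = \left(-4\right) \left(-1062\right) = 4248$)
$S{\left(x \right)} = 3 - 7 x$
$S{\left(298 - 199 \right)} + Z = \left(3 - 7 \left(298 - 199\right)\right) + 4248 = \left(3 - 693\right) + 4248 = -690 + 4248 = 3558$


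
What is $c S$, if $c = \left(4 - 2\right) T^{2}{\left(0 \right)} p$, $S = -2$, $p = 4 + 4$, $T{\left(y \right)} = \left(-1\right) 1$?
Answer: $-32$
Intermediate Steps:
$T{\left(y \right)} = -1$
$p = 8$
$c = 16$ ($c = \left(4 - 2\right) \left(-1\right)^{2} \cdot 8 = 2 \cdot 1 \cdot 8 = 2 \cdot 8 = 16$)
$c S = 16 \left(-2\right) = -32$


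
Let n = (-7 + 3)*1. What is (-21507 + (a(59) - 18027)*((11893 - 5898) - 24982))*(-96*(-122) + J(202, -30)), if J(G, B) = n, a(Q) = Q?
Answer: 3994030930572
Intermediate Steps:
n = -4 (n = -4*1 = -4)
J(G, B) = -4
(-21507 + (a(59) - 18027)*((11893 - 5898) - 24982))*(-96*(-122) + J(202, -30)) = (-21507 + (59 - 18027)*((11893 - 5898) - 24982))*(-96*(-122) - 4) = (-21507 - 17968*(5995 - 24982))*(11712 - 4) = (-21507 - 17968*(-18987))*11708 = (-21507 + 341158416)*11708 = 341136909*11708 = 3994030930572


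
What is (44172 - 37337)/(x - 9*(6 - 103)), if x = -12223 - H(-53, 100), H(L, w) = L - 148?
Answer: -6835/11149 ≈ -0.61306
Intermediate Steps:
H(L, w) = -148 + L
x = -12022 (x = -12223 - (-148 - 53) = -12223 - 1*(-201) = -12223 + 201 = -12022)
(44172 - 37337)/(x - 9*(6 - 103)) = (44172 - 37337)/(-12022 - 9*(6 - 103)) = 6835/(-12022 - 9*(-97)) = 6835/(-12022 + 873) = 6835/(-11149) = 6835*(-1/11149) = -6835/11149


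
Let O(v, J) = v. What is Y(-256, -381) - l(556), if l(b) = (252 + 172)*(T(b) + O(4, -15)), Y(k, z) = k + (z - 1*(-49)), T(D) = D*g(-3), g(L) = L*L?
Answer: -2123980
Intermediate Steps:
g(L) = L²
T(D) = 9*D (T(D) = D*(-3)² = D*9 = 9*D)
Y(k, z) = 49 + k + z (Y(k, z) = k + (z + 49) = k + (49 + z) = 49 + k + z)
l(b) = 1696 + 3816*b (l(b) = (252 + 172)*(9*b + 4) = 424*(4 + 9*b) = 1696 + 3816*b)
Y(-256, -381) - l(556) = (49 - 256 - 381) - (1696 + 3816*556) = -588 - (1696 + 2121696) = -588 - 1*2123392 = -588 - 2123392 = -2123980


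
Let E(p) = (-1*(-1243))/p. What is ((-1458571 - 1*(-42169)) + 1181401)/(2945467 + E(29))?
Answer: -6815029/85419786 ≈ -0.079783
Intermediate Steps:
E(p) = 1243/p
((-1458571 - 1*(-42169)) + 1181401)/(2945467 + E(29)) = ((-1458571 - 1*(-42169)) + 1181401)/(2945467 + 1243/29) = ((-1458571 + 42169) + 1181401)/(2945467 + 1243*(1/29)) = (-1416402 + 1181401)/(2945467 + 1243/29) = -235001/85419786/29 = -235001*29/85419786 = -6815029/85419786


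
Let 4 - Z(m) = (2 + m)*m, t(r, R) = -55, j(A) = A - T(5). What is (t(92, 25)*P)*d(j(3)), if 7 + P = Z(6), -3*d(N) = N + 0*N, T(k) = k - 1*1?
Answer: 935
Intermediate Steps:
T(k) = -1 + k (T(k) = k - 1 = -1 + k)
j(A) = -4 + A (j(A) = A - (-1 + 5) = A - 1*4 = A - 4 = -4 + A)
Z(m) = 4 - m*(2 + m) (Z(m) = 4 - (2 + m)*m = 4 - m*(2 + m))
d(N) = -N/3 (d(N) = -(N + 0*N)/3 = -(N + 0)/3 = -N/3)
P = -51 (P = -7 + (4 - 1*6² - 2*6) = -7 + (4 - 1*36 - 12) = -7 + (4 - 36 - 12) = -7 - 44 = -51)
(t(92, 25)*P)*d(j(3)) = (-55*(-51))*(-(-4 + 3)/3) = 2805*(-⅓*(-1)) = 2805*(⅓) = 935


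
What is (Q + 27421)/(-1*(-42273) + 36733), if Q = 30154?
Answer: 57575/79006 ≈ 0.72874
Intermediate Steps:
(Q + 27421)/(-1*(-42273) + 36733) = (30154 + 27421)/(-1*(-42273) + 36733) = 57575/(42273 + 36733) = 57575/79006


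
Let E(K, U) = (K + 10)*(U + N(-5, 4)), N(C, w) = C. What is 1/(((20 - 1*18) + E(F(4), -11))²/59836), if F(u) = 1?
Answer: 14959/7569 ≈ 1.9764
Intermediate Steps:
E(K, U) = (-5 + U)*(10 + K) (E(K, U) = (K + 10)*(U - 5) = (10 + K)*(-5 + U) = (-5 + U)*(10 + K))
1/(((20 - 1*18) + E(F(4), -11))²/59836) = 1/(((20 - 1*18) + (-50 - 5*1 + 10*(-11) + 1*(-11)))²/59836) = 1/(((20 - 18) + (-50 - 5 - 110 - 11))²*(1/59836)) = 1/((2 - 176)²*(1/59836)) = 1/((-174)²*(1/59836)) = 1/(30276*(1/59836)) = 1/(7569/14959) = 14959/7569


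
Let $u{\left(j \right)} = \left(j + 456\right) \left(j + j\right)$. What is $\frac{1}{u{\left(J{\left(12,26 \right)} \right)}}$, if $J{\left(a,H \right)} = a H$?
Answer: $\frac{1}{479232} \approx 2.0867 \cdot 10^{-6}$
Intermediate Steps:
$J{\left(a,H \right)} = H a$
$u{\left(j \right)} = 2 j \left(456 + j\right)$ ($u{\left(j \right)} = \left(456 + j\right) 2 j = 2 j \left(456 + j\right)$)
$\frac{1}{u{\left(J{\left(12,26 \right)} \right)}} = \frac{1}{2 \cdot 26 \cdot 12 \left(456 + 26 \cdot 12\right)} = \frac{1}{2 \cdot 312 \left(456 + 312\right)} = \frac{1}{2 \cdot 312 \cdot 768} = \frac{1}{479232}$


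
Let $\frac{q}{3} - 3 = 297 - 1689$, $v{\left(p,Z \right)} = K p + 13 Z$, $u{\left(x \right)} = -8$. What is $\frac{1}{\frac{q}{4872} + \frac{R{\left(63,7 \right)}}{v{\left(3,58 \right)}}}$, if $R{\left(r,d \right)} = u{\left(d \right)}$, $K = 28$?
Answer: $- \frac{680456}{588487} \approx -1.1563$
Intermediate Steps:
$v{\left(p,Z \right)} = 13 Z + 28 p$ ($v{\left(p,Z \right)} = 28 p + 13 Z = 13 Z + 28 p$)
$R{\left(r,d \right)} = -8$
$q = -4167$ ($q = 9 + 3 \left(297 - 1689\right) = 9 + 3 \left(-1392\right) = 9 - 4176 = -4167$)
$\frac{1}{\frac{q}{4872} + \frac{R{\left(63,7 \right)}}{v{\left(3,58 \right)}}} = \frac{1}{- \frac{4167}{4872} - \frac{8}{13 \cdot 58 + 28 \cdot 3}} = \frac{1}{\left(-4167\right) \frac{1}{4872} - \frac{8}{754 + 84}} = \frac{1}{- \frac{1389}{1624} - \frac{8}{838}} = \frac{1}{- \frac{1389}{1624} - \frac{4}{419}} = \frac{1}{- \frac{588487}{680456}} = - \frac{680456}{588487}$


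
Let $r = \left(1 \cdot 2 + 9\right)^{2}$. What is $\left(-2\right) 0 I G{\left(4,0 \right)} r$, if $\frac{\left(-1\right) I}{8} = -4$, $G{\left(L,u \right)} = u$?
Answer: $0$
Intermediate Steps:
$I = 32$ ($I = \left(-8\right) \left(-4\right) = 32$)
$r = 121$ ($r = \left(2 + 9\right)^{2} = 11^{2} = 121$)
$\left(-2\right) 0 I G{\left(4,0 \right)} r = \left(-2\right) 0 \cdot 32 \cdot 0 \cdot 121 = 0 \cdot 0 \cdot 121 = 0 \cdot 121 = 0$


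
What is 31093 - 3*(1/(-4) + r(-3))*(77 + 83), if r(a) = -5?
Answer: 33613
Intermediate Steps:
31093 - 3*(1/(-4) + r(-3))*(77 + 83) = 31093 - 3*(1/(-4) - 5)*(77 + 83) = 31093 - 3*(1*(-¼) - 5)*160 = 31093 - 3*(-¼ - 5)*160 = 31093 - 3*(-21/4)*160 = 31093 - (-63)*160/4 = 31093 - 1*(-2520) = 31093 + 2520 = 33613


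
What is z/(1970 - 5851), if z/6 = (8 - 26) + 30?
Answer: -72/3881 ≈ -0.018552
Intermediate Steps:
z = 72 (z = 6*((8 - 26) + 30) = 6*(-18 + 30) = 6*12 = 72)
z/(1970 - 5851) = 72/(1970 - 5851) = 72/(-3881) = 72*(-1/3881) = -72/3881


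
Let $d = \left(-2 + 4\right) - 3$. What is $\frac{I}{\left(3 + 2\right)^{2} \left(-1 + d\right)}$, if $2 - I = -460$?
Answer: $- \frac{231}{25} \approx -9.24$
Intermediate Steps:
$I = 462$ ($I = 2 - -460 = 2 + 460 = 462$)
$d = -1$ ($d = 2 - 3 = -1$)
$\frac{I}{\left(3 + 2\right)^{2} \left(-1 + d\right)} = \frac{462}{\left(3 + 2\right)^{2} \left(-1 - 1\right)} = \frac{462}{5^{2} \left(-2\right)} = \frac{462}{25 \left(-2\right)} = \frac{462}{-50} = 462 \left(- \frac{1}{50}\right) = - \frac{231}{25}$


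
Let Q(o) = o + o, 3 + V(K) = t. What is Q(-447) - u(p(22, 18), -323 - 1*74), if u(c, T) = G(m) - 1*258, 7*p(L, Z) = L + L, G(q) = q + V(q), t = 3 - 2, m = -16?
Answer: -618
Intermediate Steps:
t = 1
V(K) = -2 (V(K) = -3 + 1 = -2)
G(q) = -2 + q (G(q) = q - 2 = -2 + q)
p(L, Z) = 2*L/7 (p(L, Z) = (L + L)/7 = (2*L)/7 = 2*L/7)
Q(o) = 2*o
u(c, T) = -276 (u(c, T) = (-2 - 16) - 1*258 = -18 - 258 = -276)
Q(-447) - u(p(22, 18), -323 - 1*74) = 2*(-447) - 1*(-276) = -894 + 276 = -618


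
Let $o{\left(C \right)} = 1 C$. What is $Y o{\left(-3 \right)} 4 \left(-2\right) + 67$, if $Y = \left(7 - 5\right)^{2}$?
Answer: $163$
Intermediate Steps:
$o{\left(C \right)} = C$
$Y = 4$ ($Y = 2^{2} = 4$)
$Y o{\left(-3 \right)} 4 \left(-2\right) + 67 = 4 \left(-3\right) 4 \left(-2\right) + 67 = 4 \left(\left(-12\right) \left(-2\right)\right) + 67 = 4 \cdot 24 + 67 = 96 + 67 = 163$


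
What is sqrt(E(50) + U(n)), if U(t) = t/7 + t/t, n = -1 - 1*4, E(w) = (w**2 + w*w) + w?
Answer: 6*sqrt(6874)/7 ≈ 71.065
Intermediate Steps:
E(w) = w + 2*w**2 (E(w) = (w**2 + w**2) + w = 2*w**2 + w = w + 2*w**2)
n = -5 (n = -1 - 4 = -5)
U(t) = 1 + t/7 (U(t) = t*(1/7) + 1 = t/7 + 1 = 1 + t/7)
sqrt(E(50) + U(n)) = sqrt(50*(1 + 2*50) + (1 + (1/7)*(-5))) = sqrt(50*(1 + 100) + (1 - 5/7)) = sqrt(50*101 + 2/7) = sqrt(5050 + 2/7) = sqrt(35352/7) = 6*sqrt(6874)/7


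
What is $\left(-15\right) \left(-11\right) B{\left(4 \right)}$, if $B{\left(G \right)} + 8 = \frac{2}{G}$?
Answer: $- \frac{2475}{2} \approx -1237.5$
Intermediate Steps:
$B{\left(G \right)} = -8 + \frac{2}{G}$
$\left(-15\right) \left(-11\right) B{\left(4 \right)} = \left(-15\right) \left(-11\right) \left(-8 + \frac{2}{4}\right) = 165 \left(-8 + 2 \cdot \frac{1}{4}\right) = 165 \left(-8 + \frac{1}{2}\right) = 165 \left(- \frac{15}{2}\right) = - \frac{2475}{2}$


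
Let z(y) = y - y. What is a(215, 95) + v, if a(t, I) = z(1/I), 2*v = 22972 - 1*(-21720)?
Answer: 22346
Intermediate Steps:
v = 22346 (v = (22972 - 1*(-21720))/2 = (22972 + 21720)/2 = (½)*44692 = 22346)
z(y) = 0
a(t, I) = 0
a(215, 95) + v = 0 + 22346 = 22346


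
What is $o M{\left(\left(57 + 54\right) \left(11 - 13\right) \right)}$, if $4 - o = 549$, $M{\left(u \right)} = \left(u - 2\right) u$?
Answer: $-27101760$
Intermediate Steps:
$M{\left(u \right)} = u \left(-2 + u\right)$ ($M{\left(u \right)} = \left(-2 + u\right) u = u \left(-2 + u\right)$)
$o = -545$ ($o = 4 - 549 = -545$)
$o M{\left(\left(57 + 54\right) \left(11 - 13\right) \right)} = - 545 \left(57 + 54\right) \left(11 - 13\right) \left(-2 + \left(57 + 54\right) \left(11 - 13\right)\right) = - 545 \cdot 111 \left(-2\right) \left(-2 + 111 \left(-2\right)\right) = - 545 \left(- 222 \left(-2 - 222\right)\right) = - 545 \left(\left(-222\right) \left(-224\right)\right) = \left(-545\right) 49728 = -27101760$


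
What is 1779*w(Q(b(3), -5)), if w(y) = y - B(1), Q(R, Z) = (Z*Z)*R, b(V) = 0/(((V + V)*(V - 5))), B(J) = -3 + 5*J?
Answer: -3558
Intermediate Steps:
b(V) = 0 (b(V) = 0/(((2*V)*(-5 + V))) = 0/((2*V*(-5 + V))) = 0*(1/(2*V*(-5 + V))) = 0)
Q(R, Z) = R*Z² (Q(R, Z) = Z²*R = R*Z²)
w(y) = -2 + y (w(y) = y - (-3 + 5*1) = y - (-3 + 5) = y - 1*2 = y - 2 = -2 + y)
1779*w(Q(b(3), -5)) = 1779*(-2 + 0*(-5)²) = 1779*(-2 + 0*25) = 1779*(-2 + 0) = 1779*(-2) = -3558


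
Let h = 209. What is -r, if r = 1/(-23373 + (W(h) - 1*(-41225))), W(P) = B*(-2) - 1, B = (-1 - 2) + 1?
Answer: -1/17855 ≈ -5.6007e-5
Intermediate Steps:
B = -2 (B = -3 + 1 = -2)
W(P) = 3 (W(P) = -2*(-2) - 1 = 4 - 1 = 3)
r = 1/17855 (r = 1/(-23373 + (3 - 1*(-41225))) = 1/(-23373 + (3 + 41225)) = 1/(-23373 + 41228) = 1/17855 ≈ 5.6007e-5)
-r = -1*1/17855 = -1/17855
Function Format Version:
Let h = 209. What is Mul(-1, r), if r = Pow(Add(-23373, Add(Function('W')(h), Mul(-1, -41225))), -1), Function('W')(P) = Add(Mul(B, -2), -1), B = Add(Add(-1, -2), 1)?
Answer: Rational(-1, 17855) ≈ -5.6007e-5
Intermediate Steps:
B = -2 (B = Add(-3, 1) = -2)
Function('W')(P) = 3 (Function('W')(P) = Add(Mul(-2, -2), -1) = Add(4, -1) = 3)
r = Rational(1, 17855) (r = Pow(Add(-23373, Add(3, Mul(-1, -41225))), -1) = Pow(Add(-23373, Add(3, 41225)), -1) = Pow(Add(-23373, 41228), -1) = Pow(17855, -1) = Rational(1, 17855) ≈ 5.6007e-5)
Mul(-1, r) = Mul(-1, Rational(1, 17855)) = Rational(-1, 17855)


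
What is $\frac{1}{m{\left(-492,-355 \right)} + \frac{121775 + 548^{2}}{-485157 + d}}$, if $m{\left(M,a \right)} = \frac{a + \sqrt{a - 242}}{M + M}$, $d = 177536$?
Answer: $- \frac{46331161265058492}{46883060477632319} + \frac{46558294383372 i \sqrt{597}}{46883060477632319} \approx -0.98823 + 0.024264 i$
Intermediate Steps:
$m{\left(M,a \right)} = \frac{a + \sqrt{-242 + a}}{2 M}$
$\frac{1}{m{\left(-492,-355 \right)} + \frac{121775 + 548^{2}}{-485157 + d}} = \frac{1}{\frac{-355 + \sqrt{-242 - 355}}{2 \left(-492\right)} + \frac{121775 + 548^{2}}{-485157 + 177536}} = \frac{1}{\frac{1}{2} \left(- \frac{1}{492}\right) \left(-355 + \sqrt{-597}\right) + \frac{121775 + 300304}{-307621}} = \frac{1}{\frac{1}{2} \left(- \frac{1}{492}\right) \left(-355 + i \sqrt{597}\right) + 422079 \left(- \frac{1}{307621}\right)} = \frac{1}{\left(\frac{355}{984} - \frac{i \sqrt{597}}{984}\right) - \frac{422079}{307621}} = \frac{1}{- \frac{306120281}{302699064} - \frac{i \sqrt{597}}{984}}$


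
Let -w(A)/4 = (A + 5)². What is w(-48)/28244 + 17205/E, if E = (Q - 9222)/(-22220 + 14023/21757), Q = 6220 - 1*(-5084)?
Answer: -19576304959252637/106616566838 ≈ -1.8361e+5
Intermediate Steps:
Q = 11304 (Q = 6220 + 5084 = 11304)
E = -45298074/483426517 (E = (11304 - 9222)/(-22220 + 14023/21757) = 2082/(-22220 + 14023*(1/21757)) = 2082/(-22220 + 14023/21757) = 2082/(-483426517/21757) = 2082*(-21757/483426517) = -45298074/483426517 ≈ -0.093702)
w(A) = -4*(5 + A)² (w(A) = -4*(A + 5)² = -4*(5 + A)²)
w(-48)/28244 + 17205/E = -4*(5 - 48)²/28244 + 17205/(-45298074/483426517) = -4*(-43)²*(1/28244) + 17205*(-483426517/45298074) = -4*1849*(1/28244) - 2772451074995/15099358 = -7396*1/28244 - 2772451074995/15099358 = -1849/7061 - 2772451074995/15099358 = -19576304959252637/106616566838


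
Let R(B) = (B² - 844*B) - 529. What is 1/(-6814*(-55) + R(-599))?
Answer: 1/1238598 ≈ 8.0736e-7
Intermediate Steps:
R(B) = -529 + B² - 844*B
1/(-6814*(-55) + R(-599)) = 1/(-6814*(-55) + (-529 + (-599)² - 844*(-599))) = 1/(374770 + (-529 + 358801 + 505556)) = 1/(374770 + 863828) = 1/1238598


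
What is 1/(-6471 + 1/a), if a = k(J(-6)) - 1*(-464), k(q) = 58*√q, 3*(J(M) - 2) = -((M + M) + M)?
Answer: -1219032400/7888355657857 + 116*√2/7888355657857 ≈ -0.00015454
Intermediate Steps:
J(M) = 2 - M (J(M) = 2 + (-((M + M) + M))/3 = 2 + (-(2*M + M))/3 = 2 + (-3*M)/3 = 2 - M)
a = 464 + 116*√2 (a = 58*√(2 - 1*(-6)) - 1*(-464) = 58*√(2 + 6) + 464 = 58*√8 + 464 = 58*(2*√2) + 464 = 116*√2 + 464 = 464 + 116*√2 ≈ 628.05)
1/(-6471 + 1/a) = 1/(-6471 + 1/(464 + 116*√2))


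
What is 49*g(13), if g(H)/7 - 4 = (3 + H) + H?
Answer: 11319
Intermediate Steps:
g(H) = 49 + 14*H (g(H) = 28 + 7*((3 + H) + H) = 28 + 7*(3 + 2*H) = 28 + (21 + 14*H) = 49 + 14*H)
49*g(13) = 49*(49 + 14*13) = 49*(49 + 182) = 49*231 = 11319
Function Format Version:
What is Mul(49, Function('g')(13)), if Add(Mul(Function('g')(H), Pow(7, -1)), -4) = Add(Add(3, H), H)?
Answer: 11319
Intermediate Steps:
Function('g')(H) = Add(49, Mul(14, H)) (Function('g')(H) = Add(28, Mul(7, Add(Add(3, H), H))) = Add(28, Mul(7, Add(3, Mul(2, H)))) = Add(28, Add(21, Mul(14, H))) = Add(49, Mul(14, H)))
Mul(49, Function('g')(13)) = Mul(49, Add(49, Mul(14, 13))) = Mul(49, Add(49, 182)) = Mul(49, 231) = 11319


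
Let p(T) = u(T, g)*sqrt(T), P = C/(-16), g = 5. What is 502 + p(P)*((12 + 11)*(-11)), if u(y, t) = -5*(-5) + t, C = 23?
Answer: 502 - 3795*I*sqrt(23)/2 ≈ 502.0 - 9100.1*I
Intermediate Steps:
u(y, t) = 25 + t
P = -23/16 (P = 23/(-16) = 23*(-1/16) = -23/16 ≈ -1.4375)
p(T) = 30*sqrt(T) (p(T) = (25 + 5)*sqrt(T) = 30*sqrt(T))
502 + p(P)*((12 + 11)*(-11)) = 502 + (30*sqrt(-23/16))*((12 + 11)*(-11)) = 502 + (30*(I*sqrt(23)/4))*(23*(-11)) = 502 + (15*I*sqrt(23)/2)*(-253) = 502 - 3795*I*sqrt(23)/2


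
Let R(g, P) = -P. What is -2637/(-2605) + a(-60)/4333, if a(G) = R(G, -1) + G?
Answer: 11272426/11287465 ≈ 0.99867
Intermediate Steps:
a(G) = 1 + G (a(G) = -1*(-1) + G = 1 + G)
-2637/(-2605) + a(-60)/4333 = -2637/(-2605) + (1 - 60)/4333 = -2637*(-1/2605) - 59*1/4333 = 2637/2605 - 59/4333 = 11272426/11287465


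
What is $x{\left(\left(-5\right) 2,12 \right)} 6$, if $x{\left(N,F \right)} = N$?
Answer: $-60$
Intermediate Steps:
$x{\left(\left(-5\right) 2,12 \right)} 6 = \left(-5\right) 2 \cdot 6 = \left(-10\right) 6 = -60$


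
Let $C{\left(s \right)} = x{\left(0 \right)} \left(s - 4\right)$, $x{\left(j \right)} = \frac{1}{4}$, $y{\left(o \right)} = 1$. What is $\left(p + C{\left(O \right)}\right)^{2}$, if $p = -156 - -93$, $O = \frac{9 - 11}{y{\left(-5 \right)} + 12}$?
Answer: $\frac{2772225}{676} \approx 4100.9$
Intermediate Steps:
$x{\left(j \right)} = \frac{1}{4}$
$O = - \frac{2}{13}$ ($O = \frac{9 - 11}{1 + 12} = - \frac{2}{13} \approx -0.15385$)
$C{\left(s \right)} = -1 + \frac{s}{4}$ ($C{\left(s \right)} = \frac{s - 4}{4} = \frac{-4 + s}{4} = -1 + \frac{s}{4}$)
$p = -63$ ($p = -156 + 93 = -63$)
$\left(p + C{\left(O \right)}\right)^{2} = \left(-63 + \left(-1 + \frac{1}{4} \left(- \frac{2}{13}\right)\right)\right)^{2} = \left(-63 - \frac{27}{26}\right)^{2} = \left(- \frac{1665}{26}\right)^{2} = \frac{2772225}{676}$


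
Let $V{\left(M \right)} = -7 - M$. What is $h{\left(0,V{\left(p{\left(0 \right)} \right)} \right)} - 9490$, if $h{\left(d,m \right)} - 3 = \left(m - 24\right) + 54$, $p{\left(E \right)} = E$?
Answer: $-9464$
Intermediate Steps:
$h{\left(d,m \right)} = 33 + m$ ($h{\left(d,m \right)} = 3 + \left(\left(m - 24\right) + 54\right) = 3 + \left(\left(-24 + m\right) + 54\right) = 3 + \left(30 + m\right) = 33 + m$)
$h{\left(0,V{\left(p{\left(0 \right)} \right)} \right)} - 9490 = \left(33 - 7\right) - 9490 = 26 - 9490 = -9464$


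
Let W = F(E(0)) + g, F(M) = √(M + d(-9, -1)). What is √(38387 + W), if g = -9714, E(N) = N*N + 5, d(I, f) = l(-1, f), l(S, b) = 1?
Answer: √(28673 + √6) ≈ 169.34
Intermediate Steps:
d(I, f) = 1
E(N) = 5 + N² (E(N) = N² + 5 = 5 + N²)
F(M) = √(1 + M) (F(M) = √(M + 1) = √(1 + M))
W = -9714 + √6 (W = √(1 + (5 + 0²)) - 9714 = √(1 + (5 + 0)) - 9714 = √(1 + 5) - 9714 = √6 - 9714 = -9714 + √6 ≈ -9711.5)
√(38387 + W) = √(38387 + (-9714 + √6)) = √(28673 + √6)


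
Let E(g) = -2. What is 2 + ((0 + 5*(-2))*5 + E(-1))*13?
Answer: -674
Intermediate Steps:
2 + ((0 + 5*(-2))*5 + E(-1))*13 = 2 + ((0 + 5*(-2))*5 - 2)*13 = 2 + ((0 - 10)*5 - 2)*13 = 2 + (-10*5 - 2)*13 = 2 + (-50 - 2)*13 = 2 - 52*13 = 2 - 676 = -674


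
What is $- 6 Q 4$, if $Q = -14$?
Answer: $336$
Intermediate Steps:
$- 6 Q 4 = \left(-6\right) \left(-14\right) 4 = 84 \cdot 4 = 336$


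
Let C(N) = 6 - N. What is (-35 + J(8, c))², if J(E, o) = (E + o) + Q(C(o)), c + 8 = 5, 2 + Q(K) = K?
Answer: 529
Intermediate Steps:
Q(K) = -2 + K
c = -3 (c = -8 + 5 = -3)
J(E, o) = 4 + E (J(E, o) = (E + o) + (-2 + (6 - o)) = (E + o) + (4 - o) = 4 + E)
(-35 + J(8, c))² = (-35 + (4 + 8))² = (-35 + 12)² = (-23)² = 529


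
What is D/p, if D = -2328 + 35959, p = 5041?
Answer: 33631/5041 ≈ 6.6715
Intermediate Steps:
D = 33631
D/p = 33631/5041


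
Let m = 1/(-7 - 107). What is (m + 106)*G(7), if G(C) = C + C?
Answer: 84581/57 ≈ 1483.9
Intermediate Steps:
G(C) = 2*C
m = -1/114 (m = 1/(-114) = -1/114 ≈ -0.0087719)
(m + 106)*G(7) = (-1/114 + 106)*(2*7) = (12083/114)*14 = 84581/57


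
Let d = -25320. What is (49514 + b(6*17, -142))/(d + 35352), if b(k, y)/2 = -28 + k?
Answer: 8277/1672 ≈ 4.9504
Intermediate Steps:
b(k, y) = -56 + 2*k (b(k, y) = 2*(-28 + k) = -56 + 2*k)
(49514 + b(6*17, -142))/(d + 35352) = (49514 + (-56 + 2*(6*17)))/(-25320 + 35352) = (49514 + (-56 + 2*102))/10032 = (49514 + (-56 + 204))*(1/10032) = (49514 + 148)*(1/10032) = 49662*(1/10032) = 8277/1672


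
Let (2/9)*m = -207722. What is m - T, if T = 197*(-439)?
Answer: -848266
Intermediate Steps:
m = -934749 (m = (9/2)*(-207722) = -934749)
T = -86483
m - T = -934749 - 1*(-86483) = -934749 + 86483 = -848266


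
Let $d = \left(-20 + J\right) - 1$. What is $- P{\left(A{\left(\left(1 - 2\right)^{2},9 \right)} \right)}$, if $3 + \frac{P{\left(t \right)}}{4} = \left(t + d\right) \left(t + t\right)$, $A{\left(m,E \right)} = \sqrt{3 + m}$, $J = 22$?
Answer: $-36$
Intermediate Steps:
$d = 1$ ($d = \left(-20 + 22\right) - 1 = 2 - 1 = 1$)
$P{\left(t \right)} = -12 + 8 t \left(1 + t\right)$ ($P{\left(t \right)} = -12 + 4 \left(t + 1\right) \left(t + t\right) = -12 + 4 \left(1 + t\right) 2 t = -12 + 4 \cdot 2 t \left(1 + t\right) = -12 + 8 t \left(1 + t\right)$)
$- P{\left(A{\left(\left(1 - 2\right)^{2},9 \right)} \right)} = - (-12 + 8 \sqrt{3 + \left(1 - 2\right)^{2}} + 8 \left(\sqrt{3 + \left(1 - 2\right)^{2}}\right)^{2}) = - (-12 + 8 \sqrt{3 + \left(-1\right)^{2}} + 8 \left(\sqrt{3 + \left(-1\right)^{2}}\right)^{2}) = - (-12 + 8 \sqrt{3 + 1} + 8 \left(\sqrt{3 + 1}\right)^{2}) = - (-12 + 8 \sqrt{4} + 8 \left(\sqrt{4}\right)^{2}) = - (-12 + 8 \cdot 2 + 8 \cdot 2^{2}) = - (-12 + 16 + 8 \cdot 4) = - (-12 + 16 + 32) = \left(-1\right) 36 = -36$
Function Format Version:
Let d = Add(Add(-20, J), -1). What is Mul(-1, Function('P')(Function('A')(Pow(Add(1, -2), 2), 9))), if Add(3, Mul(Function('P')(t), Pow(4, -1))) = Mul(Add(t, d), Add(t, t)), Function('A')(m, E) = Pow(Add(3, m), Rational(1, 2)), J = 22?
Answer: -36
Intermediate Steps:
d = 1 (d = Add(Add(-20, 22), -1) = Add(2, -1) = 1)
Function('P')(t) = Add(-12, Mul(8, t, Add(1, t))) (Function('P')(t) = Add(-12, Mul(4, Mul(Add(t, 1), Add(t, t)))) = Add(-12, Mul(4, Mul(Add(1, t), Mul(2, t)))) = Add(-12, Mul(4, Mul(2, t, Add(1, t)))) = Add(-12, Mul(8, t, Add(1, t))))
Mul(-1, Function('P')(Function('A')(Pow(Add(1, -2), 2), 9))) = Mul(-1, Add(-12, Mul(8, Pow(Add(3, Pow(Add(1, -2), 2)), Rational(1, 2))), Mul(8, Pow(Pow(Add(3, Pow(Add(1, -2), 2)), Rational(1, 2)), 2)))) = Mul(-1, Add(-12, Mul(8, Pow(Add(3, Pow(-1, 2)), Rational(1, 2))), Mul(8, Pow(Pow(Add(3, Pow(-1, 2)), Rational(1, 2)), 2)))) = Mul(-1, Add(-12, Mul(8, Pow(Add(3, 1), Rational(1, 2))), Mul(8, Pow(Pow(Add(3, 1), Rational(1, 2)), 2)))) = Mul(-1, Add(-12, Mul(8, Pow(4, Rational(1, 2))), Mul(8, Pow(Pow(4, Rational(1, 2)), 2)))) = Mul(-1, Add(-12, Mul(8, 2), Mul(8, Pow(2, 2)))) = Mul(-1, Add(-12, 16, Mul(8, 4))) = Mul(-1, Add(-12, 16, 32)) = Mul(-1, 36) = -36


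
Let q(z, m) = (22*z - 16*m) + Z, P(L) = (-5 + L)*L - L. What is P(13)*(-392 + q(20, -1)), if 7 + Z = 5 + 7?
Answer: 6279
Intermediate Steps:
Z = 5 (Z = -7 + (5 + 7) = -7 + 12 = 5)
P(L) = -L + L*(-5 + L) (P(L) = L*(-5 + L) - L = -L + L*(-5 + L))
q(z, m) = 5 - 16*m + 22*z (q(z, m) = (22*z - 16*m) + 5 = (-16*m + 22*z) + 5 = 5 - 16*m + 22*z)
P(13)*(-392 + q(20, -1)) = (13*(-6 + 13))*(-392 + (5 - 16*(-1) + 22*20)) = (13*7)*(-392 + (5 + 16 + 440)) = 91*(-392 + 461) = 91*69 = 6279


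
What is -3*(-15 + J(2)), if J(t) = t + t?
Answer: 33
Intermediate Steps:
J(t) = 2*t
-3*(-15 + J(2)) = -3*(-15 + 2*2) = -3*(-15 + 4) = -3*(-11) = 33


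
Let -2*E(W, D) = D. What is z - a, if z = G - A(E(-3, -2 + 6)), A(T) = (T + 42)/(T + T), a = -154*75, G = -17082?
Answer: -5522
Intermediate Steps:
a = -11550
E(W, D) = -D/2
A(T) = (42 + T)/(2*T) (A(T) = (42 + T)/((2*T)) = (42 + T)*(1/(2*T)) = (42 + T)/(2*T))
z = -17072 (z = -17082 - (42 - (-2 + 6)/2)/(2*((-(-2 + 6)/2))) = -17082 - (42 - ½*4)/(2*((-½*4))) = -17082 - (42 - 2)/(2*(-2)) = -17082 - (-1)*40/(2*2) = -17082 - 1*(-10) = -17082 + 10 = -17072)
z - a = -17072 - 1*(-11550) = -17072 + 11550 = -5522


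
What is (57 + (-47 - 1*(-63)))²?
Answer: 5329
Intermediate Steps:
(57 + (-47 - 1*(-63)))² = (57 + (-47 + 63))² = (57 + 16)² = 73² = 5329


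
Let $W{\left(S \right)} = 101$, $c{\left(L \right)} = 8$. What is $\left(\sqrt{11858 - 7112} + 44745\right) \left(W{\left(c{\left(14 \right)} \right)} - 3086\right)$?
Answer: $-133563825 - 2985 \sqrt{4746} \approx -1.3377 \cdot 10^{8}$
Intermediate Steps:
$\left(\sqrt{11858 - 7112} + 44745\right) \left(W{\left(c{\left(14 \right)} \right)} - 3086\right) = \left(\sqrt{11858 - 7112} + 44745\right) \left(101 - 3086\right) = \left(\sqrt{4746} + 44745\right) \left(-2985\right) = \left(44745 + \sqrt{4746}\right) \left(-2985\right) = -133563825 - 2985 \sqrt{4746}$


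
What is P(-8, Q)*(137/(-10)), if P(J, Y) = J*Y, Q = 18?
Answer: 9864/5 ≈ 1972.8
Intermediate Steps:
P(-8, Q)*(137/(-10)) = (-8*18)*(137/(-10)) = -19728*(-1)/10 = -144*(-137/10) = 9864/5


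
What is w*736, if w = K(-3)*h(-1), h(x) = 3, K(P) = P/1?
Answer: -6624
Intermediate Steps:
K(P) = P (K(P) = P*1 = P)
w = -9 (w = -3*3 = -9)
w*736 = -9*736 = -6624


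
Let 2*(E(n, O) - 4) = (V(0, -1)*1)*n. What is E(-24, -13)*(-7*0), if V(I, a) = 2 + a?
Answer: 0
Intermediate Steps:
E(n, O) = 4 + n/2 (E(n, O) = 4 + (((2 - 1)*1)*n)/2 = 4 + ((1*1)*n)/2 = 4 + (1*n)/2 = 4 + n/2)
E(-24, -13)*(-7*0) = (4 + (½)*(-24))*(-7*0) = (4 - 12)*0 = -8*0 = 0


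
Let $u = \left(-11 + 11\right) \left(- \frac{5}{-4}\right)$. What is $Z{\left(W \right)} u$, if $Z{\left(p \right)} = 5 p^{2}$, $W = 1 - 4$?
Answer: $0$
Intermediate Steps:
$W = -3$ ($W = 1 - 4 = -3$)
$u = 0$ ($u = 0 \left(\left(-5\right) \left(- \frac{1}{4}\right)\right) = 0 \cdot \frac{5}{4} = 0$)
$Z{\left(W \right)} u = 5 \left(-3\right)^{2} \cdot 0 = 5 \cdot 9 \cdot 0 = 45 \cdot 0 = 0$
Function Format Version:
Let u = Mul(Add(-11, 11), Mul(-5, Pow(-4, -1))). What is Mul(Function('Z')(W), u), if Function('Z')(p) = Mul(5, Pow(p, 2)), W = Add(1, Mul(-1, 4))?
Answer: 0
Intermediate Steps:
W = -3 (W = Add(1, -4) = -3)
u = 0 (u = Mul(0, Mul(-5, Rational(-1, 4))) = Mul(0, Rational(5, 4)) = 0)
Mul(Function('Z')(W), u) = Mul(Mul(5, Pow(-3, 2)), 0) = Mul(Mul(5, 9), 0) = Mul(45, 0) = 0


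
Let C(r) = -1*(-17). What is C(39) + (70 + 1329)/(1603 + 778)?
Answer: 41876/2381 ≈ 17.588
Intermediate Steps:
C(r) = 17
C(39) + (70 + 1329)/(1603 + 778) = 17 + (70 + 1329)/(1603 + 778) = 17 + 1399/2381 = 41876/2381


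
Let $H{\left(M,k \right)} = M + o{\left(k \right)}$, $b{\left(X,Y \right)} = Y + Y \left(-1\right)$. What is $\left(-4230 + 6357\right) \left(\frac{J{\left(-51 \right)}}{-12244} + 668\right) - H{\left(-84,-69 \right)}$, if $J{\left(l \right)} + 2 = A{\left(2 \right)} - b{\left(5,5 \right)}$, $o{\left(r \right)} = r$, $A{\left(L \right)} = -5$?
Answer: $\frac{17398604205}{12244} \approx 1.421 \cdot 10^{6}$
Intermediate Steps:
$b{\left(X,Y \right)} = 0$ ($b{\left(X,Y \right)} = Y - Y = 0$)
$J{\left(l \right)} = -7$ ($J{\left(l \right)} = -2 - 5 = -7$)
$H{\left(M,k \right)} = M + k$
$\left(-4230 + 6357\right) \left(\frac{J{\left(-51 \right)}}{-12244} + 668\right) - H{\left(-84,-69 \right)} = \left(-4230 + 6357\right) \left(- \frac{7}{-12244} + 668\right) - \left(-84 - 69\right) = 2127 \left(\left(-7\right) \left(- \frac{1}{12244}\right) + 668\right) - -153 = 2127 \left(\frac{7}{12244} + 668\right) + 153 = 2127 \cdot \frac{8178999}{12244} + 153 = \frac{17396730873}{12244} + 153 = \frac{17398604205}{12244}$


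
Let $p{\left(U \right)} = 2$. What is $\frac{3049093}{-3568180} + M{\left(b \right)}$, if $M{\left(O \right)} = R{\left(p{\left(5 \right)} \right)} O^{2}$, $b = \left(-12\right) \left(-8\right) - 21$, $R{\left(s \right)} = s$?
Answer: $\frac{40138975907}{3568180} \approx 11249.0$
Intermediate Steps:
$b = 75$ ($b = 96 - 21 = 75$)
$M{\left(O \right)} = 2 O^{2}$
$\frac{3049093}{-3568180} + M{\left(b \right)} = \frac{3049093}{-3568180} + 2 \cdot 75^{2} = 3049093 \left(- \frac{1}{3568180}\right) + 2 \cdot 5625 = - \frac{3049093}{3568180} + 11250 = \frac{40138975907}{3568180}$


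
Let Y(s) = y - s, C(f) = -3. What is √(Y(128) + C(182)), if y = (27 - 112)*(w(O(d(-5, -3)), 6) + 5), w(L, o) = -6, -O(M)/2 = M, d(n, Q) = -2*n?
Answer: I*√46 ≈ 6.7823*I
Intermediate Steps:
O(M) = -2*M
y = 85 (y = (27 - 112)*(-6 + 5) = -85*(-1) = 85)
Y(s) = 85 - s
√(Y(128) + C(182)) = √((85 - 1*128) - 3) = √((85 - 128) - 3) = √(-43 - 3) = √(-46) = I*√46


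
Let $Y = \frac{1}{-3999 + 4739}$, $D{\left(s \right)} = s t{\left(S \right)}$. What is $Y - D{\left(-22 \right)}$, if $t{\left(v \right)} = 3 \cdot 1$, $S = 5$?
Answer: $\frac{48841}{740} \approx 66.001$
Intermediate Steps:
$t{\left(v \right)} = 3$
$D{\left(s \right)} = 3 s$ ($D{\left(s \right)} = s 3 = 3 s$)
$Y = \frac{1}{740} \approx 0.0013514$
$Y - D{\left(-22 \right)} = \frac{1}{740} - 3 \left(-22\right) = \frac{1}{740} - -66 = \frac{1}{740} + 66 = \frac{48841}{740}$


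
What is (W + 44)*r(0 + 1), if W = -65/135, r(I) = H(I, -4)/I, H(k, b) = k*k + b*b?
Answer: 19975/27 ≈ 739.81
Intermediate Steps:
H(k, b) = b² + k² (H(k, b) = k² + b² = b² + k²)
r(I) = (16 + I²)/I (r(I) = ((-4)² + I²)/I = (16 + I²)/I)
W = -13/27 (W = -65*1/135 = -13/27 ≈ -0.48148)
(W + 44)*r(0 + 1) = (-13/27 + 44)*((0 + 1) + 16/(0 + 1)) = 1175*(1 + 16/1)/27 = 1175*(1 + 16*1)/27 = 1175*(1 + 16)/27 = (1175/27)*17 = 19975/27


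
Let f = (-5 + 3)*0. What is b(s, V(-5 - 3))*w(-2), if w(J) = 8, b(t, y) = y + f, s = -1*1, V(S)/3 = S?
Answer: -192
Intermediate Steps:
f = 0 (f = -2*0 = 0)
V(S) = 3*S
s = -1
b(t, y) = y (b(t, y) = y + 0 = y)
b(s, V(-5 - 3))*w(-2) = (3*(-5 - 3))*8 = (3*(-8))*8 = -24*8 = -192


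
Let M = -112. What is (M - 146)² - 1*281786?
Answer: -215222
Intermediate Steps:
(M - 146)² - 1*281786 = (-112 - 146)² - 1*281786 = (-258)² - 281786 = 66564 - 281786 = -215222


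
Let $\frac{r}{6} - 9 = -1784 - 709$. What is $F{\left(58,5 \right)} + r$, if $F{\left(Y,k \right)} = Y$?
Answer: $-14846$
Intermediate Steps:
$r = -14904$ ($r = 54 + 6 \left(-1784 - 709\right) = 54 + 6 \left(-2493\right) = 54 - 14958 = -14904$)
$F{\left(58,5 \right)} + r = 58 - 14904 = -14846$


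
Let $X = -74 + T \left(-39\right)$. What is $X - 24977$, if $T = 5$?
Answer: $-25246$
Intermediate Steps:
$X = -269$ ($X = -74 + 5 \left(-39\right) = -74 - 195 = -269$)
$X - 24977 = -269 - 24977 = -25246$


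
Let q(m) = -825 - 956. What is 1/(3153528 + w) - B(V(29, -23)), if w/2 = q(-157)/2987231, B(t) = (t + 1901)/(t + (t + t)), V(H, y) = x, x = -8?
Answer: 228623838340809/2898558953048 ≈ 78.875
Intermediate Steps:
q(m) = -1781
V(H, y) = -8
B(t) = (1901 + t)/(3*t) (B(t) = (1901 + t)/(t + 2*t) = (1901 + t)/((3*t)) = (1901 + t)*(1/(3*t)) = (1901 + t)/(3*t))
w = -274/229787 (w = 2*(-1781/2987231) = 2*(-1781*1/2987231) = 2*(-137/229787) = -274/229787 ≈ -0.0011924)
1/(3153528 + w) - B(V(29, -23)) = 1/(3153528 - 274/229787) - (1901 - 8)/(3*(-8)) = 1/(724639738262/229787) - (-1)*1893/(3*8) = 229787/724639738262 - 1*(-631/8) = 229787/724639738262 + 631/8 = 228623838340809/2898558953048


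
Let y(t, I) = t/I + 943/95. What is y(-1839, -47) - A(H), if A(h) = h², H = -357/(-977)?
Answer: 208497608969/4261971985 ≈ 48.920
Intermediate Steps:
y(t, I) = 943/95 + t/I (y(t, I) = t/I + 943*(1/95) = t/I + 943/95 = 943/95 + t/I)
H = 357/977 (H = -357*(-1/977) = 357/977 ≈ 0.36540)
y(-1839, -47) - A(H) = (943/95 - 1839/(-47)) - (357/977)² = (943/95 - 1839*(-1/47)) - 1*127449/954529 = (943/95 + 1839/47) - 127449/954529 = 219026/4465 - 127449/954529 = 208497608969/4261971985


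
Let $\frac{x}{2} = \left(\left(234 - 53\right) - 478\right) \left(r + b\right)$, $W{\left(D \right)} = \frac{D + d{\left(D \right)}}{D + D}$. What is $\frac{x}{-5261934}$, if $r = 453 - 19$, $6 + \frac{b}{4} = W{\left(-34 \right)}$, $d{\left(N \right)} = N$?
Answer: $\frac{40986}{876989} \approx 0.046735$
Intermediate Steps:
$W{\left(D \right)} = 1$ ($W{\left(D \right)} = \frac{D + D}{D + D} = \frac{2 D}{2 D} = 2 D \frac{1}{2 D} = 1$)
$b = -20$ ($b = -24 + 4 \cdot 1 = -24 + 4 = -20$)
$r = 434$
$x = -245916$ ($x = 2 \left(\left(234 - 53\right) - 478\right) \left(434 - 20\right) = 2 \left(181 - 478\right) 414 = 2 \left(\left(-297\right) 414\right) = 2 \left(-122958\right) = -245916$)
$\frac{x}{-5261934} = - \frac{245916}{-5261934} = \left(-245916\right) \left(- \frac{1}{5261934}\right) = \frac{40986}{876989}$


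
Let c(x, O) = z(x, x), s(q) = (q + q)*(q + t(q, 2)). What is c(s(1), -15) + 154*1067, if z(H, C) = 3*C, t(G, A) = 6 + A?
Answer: 164372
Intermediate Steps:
s(q) = 2*q*(8 + q) (s(q) = (q + q)*(q + (6 + 2)) = (2*q)*(q + 8) = (2*q)*(8 + q) = 2*q*(8 + q))
c(x, O) = 3*x
c(s(1), -15) + 154*1067 = 3*(2*1*(8 + 1)) + 154*1067 = 3*(2*1*9) + 164318 = 3*18 + 164318 = 54 + 164318 = 164372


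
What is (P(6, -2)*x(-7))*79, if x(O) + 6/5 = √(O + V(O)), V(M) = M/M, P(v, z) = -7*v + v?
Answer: 17064/5 - 2844*I*√6 ≈ 3412.8 - 6966.4*I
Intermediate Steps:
P(v, z) = -6*v
V(M) = 1
x(O) = -6/5 + √(1 + O) (x(O) = -6/5 + √(O + 1) = -6/5 + √(1 + O))
(P(6, -2)*x(-7))*79 = ((-6*6)*(-6/5 + √(1 - 7)))*79 = -36*(-6/5 + √(-6))*79 = -36*(-6/5 + I*√6)*79 = (216/5 - 36*I*√6)*79 = 17064/5 - 2844*I*√6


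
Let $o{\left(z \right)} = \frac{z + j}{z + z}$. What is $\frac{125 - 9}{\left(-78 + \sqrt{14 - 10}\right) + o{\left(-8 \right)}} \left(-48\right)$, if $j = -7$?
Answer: $\frac{89088}{1201} \approx 74.178$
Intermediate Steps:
$o{\left(z \right)} = \frac{-7 + z}{2 z}$ ($o{\left(z \right)} = \frac{z - 7}{z + z} = \frac{-7 + z}{2 z}$)
$\frac{125 - 9}{\left(-78 + \sqrt{14 - 10}\right) + o{\left(-8 \right)}} \left(-48\right) = \frac{125 - 9}{\left(-78 + \sqrt{14 - 10}\right) + \frac{-7 - 8}{2 \left(-8\right)}} \left(-48\right) = \frac{116}{\left(-78 + \sqrt{4}\right) + \frac{1}{2} \left(- \frac{1}{8}\right) \left(-15\right)} \left(-48\right) = \frac{116}{\left(-78 + 2\right) + \frac{15}{16}} \left(-48\right) = \frac{116}{-76 + \frac{15}{16}} \left(-48\right) = \frac{116}{- \frac{1201}{16}} \left(-48\right) = 116 \left(- \frac{16}{1201}\right) \left(-48\right) = \left(- \frac{1856}{1201}\right) \left(-48\right) = \frac{89088}{1201}$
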